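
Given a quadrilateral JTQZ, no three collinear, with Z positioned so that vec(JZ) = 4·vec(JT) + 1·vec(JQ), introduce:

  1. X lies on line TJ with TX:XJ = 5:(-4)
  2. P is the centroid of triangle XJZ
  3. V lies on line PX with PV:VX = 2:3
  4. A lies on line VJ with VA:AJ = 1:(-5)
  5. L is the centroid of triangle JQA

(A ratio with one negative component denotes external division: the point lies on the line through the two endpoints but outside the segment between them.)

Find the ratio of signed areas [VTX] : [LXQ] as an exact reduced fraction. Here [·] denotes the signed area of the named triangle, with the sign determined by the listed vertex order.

Choose coordinates J = (0, 0), T = (1, 0), Q = (0, 1), Z = (4, 1).
1. X lies on line TJ with TX:XJ = 5:(-4) ⇒ X = (-4, 0)
2. P is the centroid of triangle XJZ ⇒ P = (0, 1/3)
3. V lies on line PX with PV:VX = 2:3 ⇒ V = (-8/5, 1/5)
4. A lies on line VJ with VA:AJ = 1:(-5) ⇒ A = (-2, 1/4)
5. L is the centroid of triangle JQA ⇒ L = (-2/3, 5/12)
2·[VTX] = -1, 2·[LXQ] = -5/3
[VTX]:[LXQ] = -1:-5/3 = 3/5

[VTX]:[LXQ] = 3/5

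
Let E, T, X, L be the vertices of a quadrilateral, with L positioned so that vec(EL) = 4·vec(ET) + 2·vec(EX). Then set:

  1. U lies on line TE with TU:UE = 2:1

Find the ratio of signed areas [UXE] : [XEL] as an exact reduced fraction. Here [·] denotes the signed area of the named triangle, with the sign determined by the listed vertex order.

Work in coordinates with E = (0, 0), T = (1, 0), X = (0, 1), L = (4, 2).
1. U lies on line TE with TU:UE = 2:1 ⇒ U = (1/3, 0)
2·[UXE] = 1/3, 2·[XEL] = 4
[UXE]:[XEL] = 1/3:4 = 1/12

[UXE]:[XEL] = 1/12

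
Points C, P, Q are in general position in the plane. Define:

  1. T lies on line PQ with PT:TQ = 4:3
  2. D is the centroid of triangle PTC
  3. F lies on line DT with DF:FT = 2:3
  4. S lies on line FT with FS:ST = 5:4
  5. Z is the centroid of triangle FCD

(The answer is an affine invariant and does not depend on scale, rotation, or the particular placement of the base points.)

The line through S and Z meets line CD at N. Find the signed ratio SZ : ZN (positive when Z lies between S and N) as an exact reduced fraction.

SZ:ZN = 9/2

Choose coordinates C = (0, 0), P = (1, 0), Q = (0, 1).
1. T lies on line PQ with PT:TQ = 4:3 ⇒ T = (3/7, 4/7)
2. D is the centroid of triangle PTC ⇒ D = (10/21, 4/21)
3. F lies on line DT with DF:FT = 2:3 ⇒ F = (16/35, 12/35)
4. S lies on line FT with FS:ST = 5:4 ⇒ S = (139/315, 148/315)
5. Z is the centroid of triangle FCD ⇒ Z = (14/45, 8/45)
line SZ meets CD at N = (160/567, 64/567)
Z = S + t·(N−S) with t = 9/11, so SZ:ZN = 9/11:2/11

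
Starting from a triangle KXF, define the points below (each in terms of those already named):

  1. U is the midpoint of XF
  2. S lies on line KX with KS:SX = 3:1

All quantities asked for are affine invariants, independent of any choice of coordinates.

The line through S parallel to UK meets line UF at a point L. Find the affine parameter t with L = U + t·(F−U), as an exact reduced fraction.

t = -3/4

Set K = (0, 0), X = (1, 0), F = (0, 1); any affine frame gives the same invariant.
1. U is the midpoint of XF ⇒ U = (1/2, 1/2)
2. S lies on line KX with KS:SX = 3:1 ⇒ S = (3/4, 0)
through S parallel to UK: direction (-1/2, -1/2); meets UF at L = (7/8, 1/8)
L = U + t·(F−U) with t = -3/4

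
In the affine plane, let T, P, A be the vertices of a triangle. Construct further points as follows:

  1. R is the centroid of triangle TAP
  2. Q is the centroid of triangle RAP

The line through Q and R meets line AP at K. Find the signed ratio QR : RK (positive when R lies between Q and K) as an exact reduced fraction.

QR:RK = -2/3

Choose coordinates T = (0, 0), P = (1, 0), A = (0, 1).
1. R is the centroid of triangle TAP ⇒ R = (1/3, 1/3)
2. Q is the centroid of triangle RAP ⇒ Q = (4/9, 4/9)
line QR meets AP at K = (1/2, 1/2)
R = Q + t·(K−Q) with t = -2, so QR:RK = -2:3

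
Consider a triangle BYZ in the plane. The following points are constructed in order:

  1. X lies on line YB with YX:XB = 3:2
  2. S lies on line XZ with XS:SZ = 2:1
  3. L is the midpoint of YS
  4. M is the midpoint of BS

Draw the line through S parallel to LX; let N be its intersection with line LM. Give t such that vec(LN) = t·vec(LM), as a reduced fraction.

Choose coordinates B = (0, 0), Y = (1, 0), Z = (0, 1).
1. X lies on line YB with YX:XB = 3:2 ⇒ X = (2/5, 0)
2. S lies on line XZ with XS:SZ = 2:1 ⇒ S = (2/15, 2/3)
3. L is the midpoint of YS ⇒ L = (17/30, 1/3)
4. M is the midpoint of BS ⇒ M = (1/15, 1/3)
through S parallel to LX: direction (-1/6, -1/3); meets LM at N = (-1/30, 1/3)
N = L + t·(M−L) with t = 6/5

t = 6/5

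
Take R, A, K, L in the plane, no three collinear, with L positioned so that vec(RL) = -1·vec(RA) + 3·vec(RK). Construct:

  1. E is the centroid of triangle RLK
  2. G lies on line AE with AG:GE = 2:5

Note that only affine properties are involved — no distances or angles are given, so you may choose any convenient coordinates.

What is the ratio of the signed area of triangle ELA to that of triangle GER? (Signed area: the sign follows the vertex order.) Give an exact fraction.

Work in coordinates with R = (0, 0), A = (1, 0), K = (0, 1), L = (-1, 3).
1. E is the centroid of triangle RLK ⇒ E = (-1/3, 4/3)
2. G lies on line AE with AG:GE = 2:5 ⇒ G = (13/21, 8/21)
2·[ELA] = -4/3, 2·[GER] = 20/21
[ELA]:[GER] = -4/3:20/21 = -7/5

[ELA]:[GER] = -7/5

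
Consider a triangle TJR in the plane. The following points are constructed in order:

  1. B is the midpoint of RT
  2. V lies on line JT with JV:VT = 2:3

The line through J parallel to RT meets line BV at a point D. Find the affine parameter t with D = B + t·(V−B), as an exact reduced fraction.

t = 5/3

Set T = (0, 0), J = (1, 0), R = (0, 1); any affine frame gives the same invariant.
1. B is the midpoint of RT ⇒ B = (0, 1/2)
2. V lies on line JT with JV:VT = 2:3 ⇒ V = (3/5, 0)
through J parallel to RT: direction (0, -1); meets BV at D = (1, -1/3)
D = B + t·(V−B) with t = 5/3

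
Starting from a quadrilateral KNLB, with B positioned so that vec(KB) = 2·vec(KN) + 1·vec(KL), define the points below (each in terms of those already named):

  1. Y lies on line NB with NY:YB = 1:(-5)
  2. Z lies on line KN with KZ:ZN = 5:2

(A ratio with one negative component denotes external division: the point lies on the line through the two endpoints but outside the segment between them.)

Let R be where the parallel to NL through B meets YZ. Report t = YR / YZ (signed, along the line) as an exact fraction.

t = 35/3

Set K = (0, 0), N = (1, 0), L = (0, 1), B = (2, 1); any affine frame gives the same invariant.
1. Y lies on line NB with NY:YB = 1:(-5) ⇒ Y = (3/4, -1/4)
2. Z lies on line KN with KZ:ZN = 5:2 ⇒ Z = (5/7, 0)
through B parallel to NL: direction (-1, 1); meets YZ at R = (1/3, 8/3)
R = Y + t·(Z−Y) with t = 35/3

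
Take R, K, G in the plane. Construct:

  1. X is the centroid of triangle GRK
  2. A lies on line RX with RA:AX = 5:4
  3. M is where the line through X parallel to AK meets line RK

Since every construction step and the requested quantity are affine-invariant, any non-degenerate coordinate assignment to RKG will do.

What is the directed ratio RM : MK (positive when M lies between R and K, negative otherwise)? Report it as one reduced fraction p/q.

RM:MK = -9/4

Work in coordinates with R = (0, 0), K = (1, 0), G = (0, 1).
1. X is the centroid of triangle GRK ⇒ X = (1/3, 1/3)
2. A lies on line RX with RA:AX = 5:4 ⇒ A = (5/27, 5/27)
3. M is where the line through X parallel to AK meets line RK ⇒ M = (9/5, 0)
M = R + t·(K−R) with t = 9/5, so RM:MK = t:(1−t) = 9/5:-4/5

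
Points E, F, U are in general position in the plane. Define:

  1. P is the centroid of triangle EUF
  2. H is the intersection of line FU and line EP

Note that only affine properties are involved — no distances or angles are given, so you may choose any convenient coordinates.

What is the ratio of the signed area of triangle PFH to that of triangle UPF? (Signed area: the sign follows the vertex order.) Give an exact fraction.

Set E = (0, 0), F = (1, 0), U = (0, 1); any affine frame gives the same invariant.
1. P is the centroid of triangle EUF ⇒ P = (1/3, 1/3)
2. H is the intersection of line FU and line EP ⇒ H = (1/2, 1/2)
2·[PFH] = 1/6, 2·[UPF] = 1/3
[PFH]:[UPF] = 1/6:1/3 = 1/2

[PFH]:[UPF] = 1/2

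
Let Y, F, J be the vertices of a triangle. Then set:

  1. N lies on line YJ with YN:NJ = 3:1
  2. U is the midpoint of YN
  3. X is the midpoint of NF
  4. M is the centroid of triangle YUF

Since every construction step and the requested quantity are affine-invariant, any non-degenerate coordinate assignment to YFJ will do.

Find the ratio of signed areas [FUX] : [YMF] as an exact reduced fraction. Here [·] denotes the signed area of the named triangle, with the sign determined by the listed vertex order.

[FUX]:[YMF] = 3/2

Assign Y = (0, 0), F = (1, 0), J = (0, 1) — the answer is frame-independent, so this choice is without loss of generality.
1. N lies on line YJ with YN:NJ = 3:1 ⇒ N = (0, 3/4)
2. U is the midpoint of YN ⇒ U = (0, 3/8)
3. X is the midpoint of NF ⇒ X = (1/2, 3/8)
4. M is the centroid of triangle YUF ⇒ M = (1/3, 1/8)
2·[FUX] = -3/16, 2·[YMF] = -1/8
[FUX]:[YMF] = -3/16:-1/8 = 3/2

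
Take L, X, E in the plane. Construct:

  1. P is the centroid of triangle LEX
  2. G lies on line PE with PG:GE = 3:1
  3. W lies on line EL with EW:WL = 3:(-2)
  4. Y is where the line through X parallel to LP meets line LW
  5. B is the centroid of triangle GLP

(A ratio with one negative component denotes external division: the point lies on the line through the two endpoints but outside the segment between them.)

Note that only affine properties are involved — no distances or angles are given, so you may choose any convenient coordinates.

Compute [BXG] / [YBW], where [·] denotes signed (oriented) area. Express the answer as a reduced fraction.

[BXG]:[YBW] = -13/5

Set L = (0, 0), X = (1, 0), E = (0, 1); any affine frame gives the same invariant.
1. P is the centroid of triangle LEX ⇒ P = (1/3, 1/3)
2. G lies on line PE with PG:GE = 3:1 ⇒ G = (1/12, 5/6)
3. W lies on line EL with EW:WL = 3:(-2) ⇒ W = (0, -2)
4. Y is where the line through X parallel to LP meets line LW ⇒ Y = (0, -1)
5. B is the centroid of triangle GLP ⇒ B = (5/36, 7/18)
2·[BXG] = 13/36, 2·[YBW] = -5/36
[BXG]:[YBW] = 13/36:-5/36 = -13/5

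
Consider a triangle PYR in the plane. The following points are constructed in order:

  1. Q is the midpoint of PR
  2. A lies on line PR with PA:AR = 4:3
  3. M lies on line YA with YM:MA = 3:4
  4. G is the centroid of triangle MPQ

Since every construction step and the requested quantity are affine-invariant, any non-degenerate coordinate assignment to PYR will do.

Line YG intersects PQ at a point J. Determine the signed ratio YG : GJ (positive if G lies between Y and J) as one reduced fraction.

Set P = (0, 0), Y = (1, 0), R = (0, 1); any affine frame gives the same invariant.
1. Q is the midpoint of PR ⇒ Q = (0, 1/2)
2. A lies on line PR with PA:AR = 4:3 ⇒ A = (0, 4/7)
3. M lies on line YA with YM:MA = 3:4 ⇒ M = (4/7, 12/49)
4. G is the centroid of triangle MPQ ⇒ G = (4/21, 73/294)
line YG meets PQ at J = (0, 73/238)
G = Y + t·(J−Y) with t = 17/21, so YG:GJ = 17/21:4/21

YG:GJ = 17/4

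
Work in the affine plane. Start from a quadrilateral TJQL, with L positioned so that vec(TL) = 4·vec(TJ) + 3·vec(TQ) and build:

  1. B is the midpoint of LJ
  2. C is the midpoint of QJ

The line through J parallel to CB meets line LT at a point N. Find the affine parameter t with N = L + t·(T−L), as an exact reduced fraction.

Choose coordinates T = (0, 0), J = (1, 0), Q = (0, 1), L = (4, 3).
1. B is the midpoint of LJ ⇒ B = (5/2, 3/2)
2. C is the midpoint of QJ ⇒ C = (1/2, 1/2)
through J parallel to CB: direction (2, 1); meets LT at N = (-2, -3/2)
N = L + t·(T−L) with t = 3/2

t = 3/2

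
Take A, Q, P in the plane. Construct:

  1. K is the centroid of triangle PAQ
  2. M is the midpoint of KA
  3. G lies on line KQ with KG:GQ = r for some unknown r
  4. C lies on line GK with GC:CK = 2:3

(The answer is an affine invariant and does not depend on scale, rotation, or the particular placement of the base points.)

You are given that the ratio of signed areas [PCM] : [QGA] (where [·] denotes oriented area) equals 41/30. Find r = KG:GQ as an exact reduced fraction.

r = -4/3

Set A = (0, 0), Q = (1, 0), P = (0, 1); any affine frame gives the same invariant.
1. K is the centroid of triangle PAQ ⇒ K = (1/3, 1/3)
2. M is the midpoint of KA ⇒ M = (1/6, 1/6)
3. With KG:GQ = r, write λ = r/(r+1) so G = K + λ·(Q−K); G is affine-linear in λ
4. C lies on line GK with GC:CK = 2:3 ⇒ C is an affine combination of earlier points and hence also affine-linear in λ
Every point depending on G is an affine combination of G and λ-independent points, so each such coordinate is linear in λ; the λ² term in each signed area is a multiple of (Q−K)×(Q−K) = 0, so 2·[PCM] and 2·[QGA] are each linear in λ. Evaluating at λ=0 and λ=1:
  2·[PCM] = -3/10·λ − 1/6,   2·[QGA] = -1/3·λ + 1/3
So [PCM]:[QGA] = (-3/10·λ − 1/6) / (-1/3·λ + 1/3). Setting this equal to 41/30:
  -3/10·λ − 1/6 = 41/30·(-1/3·λ + 1/3)  ⇒  λ = 4
Then r = λ/(1−λ) = (4)/(-3) = -4/3. Check: with r = -4/3, G = (3, -1) and [PCM]:[QGA] = 41/30 as required.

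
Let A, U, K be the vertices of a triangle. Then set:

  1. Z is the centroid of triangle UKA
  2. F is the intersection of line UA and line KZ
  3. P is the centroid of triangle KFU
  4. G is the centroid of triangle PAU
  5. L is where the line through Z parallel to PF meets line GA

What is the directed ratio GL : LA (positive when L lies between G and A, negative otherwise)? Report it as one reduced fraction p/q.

Choose coordinates A = (0, 0), U = (1, 0), K = (0, 1).
1. Z is the centroid of triangle UKA ⇒ Z = (1/3, 1/3)
2. F is the intersection of line UA and line KZ ⇒ F = (1/2, 0)
3. P is the centroid of triangle KFU ⇒ P = (1/2, 1/3)
4. G is the centroid of triangle PAU ⇒ G = (1/2, 1/9)
5. L is where the line through Z parallel to PF meets line GA ⇒ L = (1/3, 2/27)
L = G + t·(A−G) with t = 1/3, so GL:LA = t:(1−t) = 1/3:2/3

GL:LA = 1/2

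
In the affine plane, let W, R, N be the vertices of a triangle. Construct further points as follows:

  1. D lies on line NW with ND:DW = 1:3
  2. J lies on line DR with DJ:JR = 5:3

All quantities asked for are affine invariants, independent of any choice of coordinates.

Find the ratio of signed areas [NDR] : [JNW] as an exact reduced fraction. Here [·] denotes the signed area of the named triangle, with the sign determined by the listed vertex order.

[NDR]:[JNW] = 2/5

Choose coordinates W = (0, 0), R = (1, 0), N = (0, 1).
1. D lies on line NW with ND:DW = 1:3 ⇒ D = (0, 3/4)
2. J lies on line DR with DJ:JR = 5:3 ⇒ J = (5/8, 9/32)
2·[NDR] = 1/4, 2·[JNW] = 5/8
[NDR]:[JNW] = 1/4:5/8 = 2/5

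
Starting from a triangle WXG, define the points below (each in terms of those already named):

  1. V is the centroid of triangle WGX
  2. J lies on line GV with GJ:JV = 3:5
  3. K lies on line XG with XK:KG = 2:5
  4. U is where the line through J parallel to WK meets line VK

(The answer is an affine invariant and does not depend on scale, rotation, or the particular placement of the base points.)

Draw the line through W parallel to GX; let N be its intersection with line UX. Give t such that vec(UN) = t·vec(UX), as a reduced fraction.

t = 1/7

Set W = (0, 0), X = (1, 0), G = (0, 1); any affine frame gives the same invariant.
1. V is the centroid of triangle WGX ⇒ V = (1/3, 1/3)
2. J lies on line GV with GJ:JV = 3:5 ⇒ J = (1/8, 3/4)
3. K lies on line XG with XK:KG = 2:5 ⇒ K = (5/7, 2/7)
4. U is where the line through J parallel to WK meets line VK ⇒ U = (-13/21, 19/42)
through W parallel to GX: direction (1, -1); meets UX at N = (-19/49, 19/49)
N = U + t·(X−U) with t = 1/7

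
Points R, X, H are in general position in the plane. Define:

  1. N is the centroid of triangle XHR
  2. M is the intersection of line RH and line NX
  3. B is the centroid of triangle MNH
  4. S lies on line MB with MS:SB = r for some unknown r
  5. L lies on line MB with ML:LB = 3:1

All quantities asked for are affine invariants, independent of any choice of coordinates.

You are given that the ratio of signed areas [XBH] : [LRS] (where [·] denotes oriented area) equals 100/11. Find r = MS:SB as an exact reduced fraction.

Choose coordinates R = (0, 0), X = (1, 0), H = (0, 1).
1. N is the centroid of triangle XHR ⇒ N = (1/3, 1/3)
2. M is the intersection of line RH and line NX ⇒ M = (0, 1/2)
3. B is the centroid of triangle MNH ⇒ B = (1/9, 11/18)
4. With MS:SB = r, write λ = r/(r+1) so S = M + λ·(B−M); S is affine-linear in λ
5. L lies on line MB with ML:LB = 3:1 ⇒ L = (1/12, 7/12)
Every point depending on S is an affine combination of S and λ-independent points, so each such coordinate is linear in λ; the λ² term in each signed area is a multiple of (B−M)×(B−M) = 0, so 2·[XBH] and 2·[LRS] are each linear in λ. Evaluating at λ=0 and λ=1:
  2·[XBH] = -5/18,   2·[LRS] = 1/18·λ − 1/24
So [XBH]:[LRS] = (-5/18) / (1/18·λ − 1/24). Setting this equal to 100/11:
  -5/18 = 100/11·(1/18·λ − 1/24)  ⇒  λ = 1/5
Then r = λ/(1−λ) = (1/5)/(4/5) = 1/4. Check: with r = 1/4, S = (1/45, 47/90) and [XBH]:[LRS] = 100/11 as required.

r = 1/4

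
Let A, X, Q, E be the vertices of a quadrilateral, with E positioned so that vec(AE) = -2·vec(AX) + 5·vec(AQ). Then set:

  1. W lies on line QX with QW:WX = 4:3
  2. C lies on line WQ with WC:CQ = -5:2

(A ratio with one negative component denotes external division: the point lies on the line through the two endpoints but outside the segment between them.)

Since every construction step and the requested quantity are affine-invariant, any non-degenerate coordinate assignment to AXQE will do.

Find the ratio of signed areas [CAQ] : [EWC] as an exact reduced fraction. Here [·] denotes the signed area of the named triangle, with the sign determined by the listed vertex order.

Choose coordinates A = (0, 0), X = (1, 0), Q = (0, 1), E = (-2, 5).
1. W lies on line QX with QW:WX = 4:3 ⇒ W = (4/7, 3/7)
2. C lies on line WQ with WC:CQ = -5:2 ⇒ C = (-8/21, 29/21)
2·[CAQ] = 8/21, 2·[EWC] = -40/21
[CAQ]:[EWC] = 8/21:-40/21 = -1/5

[CAQ]:[EWC] = -1/5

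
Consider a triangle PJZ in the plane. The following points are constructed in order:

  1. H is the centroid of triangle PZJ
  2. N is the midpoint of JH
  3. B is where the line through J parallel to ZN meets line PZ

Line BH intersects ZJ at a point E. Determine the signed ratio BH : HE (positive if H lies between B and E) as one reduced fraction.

BH:HE = -7/4

Set P = (0, 0), J = (1, 0), Z = (0, 1); any affine frame gives the same invariant.
1. H is the centroid of triangle PZJ ⇒ H = (1/3, 1/3)
2. N is the midpoint of JH ⇒ N = (2/3, 1/6)
3. B is where the line through J parallel to ZN meets line PZ ⇒ B = (0, 5/4)
line BH meets ZJ at E = (1/7, 6/7)
H = B + t·(E−B) with t = 7/3, so BH:HE = 7/3:-4/3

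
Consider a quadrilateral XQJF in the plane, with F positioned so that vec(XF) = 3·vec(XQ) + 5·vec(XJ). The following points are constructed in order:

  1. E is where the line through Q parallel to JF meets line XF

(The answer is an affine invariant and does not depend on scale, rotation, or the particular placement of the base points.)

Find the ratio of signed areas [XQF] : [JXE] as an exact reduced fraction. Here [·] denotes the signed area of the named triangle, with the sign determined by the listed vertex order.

[XQF]:[JXE] = -5/4

Choose coordinates X = (0, 0), Q = (1, 0), J = (0, 1), F = (3, 5).
1. E is where the line through Q parallel to JF meets line XF ⇒ E = (-4, -20/3)
2·[XQF] = 5, 2·[JXE] = -4
[XQF]:[JXE] = 5:-4 = -5/4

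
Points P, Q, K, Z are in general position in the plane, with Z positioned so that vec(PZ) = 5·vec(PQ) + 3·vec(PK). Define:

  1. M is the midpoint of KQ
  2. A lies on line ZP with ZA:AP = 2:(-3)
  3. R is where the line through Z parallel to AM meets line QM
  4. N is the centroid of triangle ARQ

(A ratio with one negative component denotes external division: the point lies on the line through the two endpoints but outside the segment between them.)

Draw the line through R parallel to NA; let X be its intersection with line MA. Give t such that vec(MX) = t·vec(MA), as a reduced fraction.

t = 8/27

Set P = (0, 0), Q = (1, 0), K = (0, 1), Z = (5, 3); any affine frame gives the same invariant.
1. M is the midpoint of KQ ⇒ M = (1/2, 1/2)
2. A lies on line ZP with ZA:AP = 2:(-3) ⇒ A = (15, 9)
3. R is where the line through Z parallel to AM meets line QM ⇒ R = (27/46, 19/46)
4. N is the centroid of triangle ARQ ⇒ N = (763/138, 433/138)
through R parallel to NA: direction (1307/138, 809/138); meets MA at X = (259/54, 163/54)
X = M + t·(A−M) with t = 8/27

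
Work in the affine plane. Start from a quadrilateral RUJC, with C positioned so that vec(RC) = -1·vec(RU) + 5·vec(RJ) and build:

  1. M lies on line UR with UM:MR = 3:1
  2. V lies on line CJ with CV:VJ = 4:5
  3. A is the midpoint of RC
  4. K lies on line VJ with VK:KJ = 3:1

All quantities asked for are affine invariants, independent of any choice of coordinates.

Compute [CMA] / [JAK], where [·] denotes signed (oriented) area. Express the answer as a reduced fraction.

Work in coordinates with R = (0, 0), U = (1, 0), J = (0, 1), C = (-1, 5).
1. M lies on line UR with UM:MR = 3:1 ⇒ M = (1/4, 0)
2. V lies on line CJ with CV:VJ = 4:5 ⇒ V = (-5/9, 29/9)
3. A is the midpoint of RC ⇒ A = (-1/2, 5/2)
4. K lies on line VJ with VK:KJ = 3:1 ⇒ K = (-5/36, 14/9)
2·[CMA] = -5/8, 2·[JAK] = -5/72
[CMA]:[JAK] = -5/8:-5/72 = 9

[CMA]:[JAK] = 9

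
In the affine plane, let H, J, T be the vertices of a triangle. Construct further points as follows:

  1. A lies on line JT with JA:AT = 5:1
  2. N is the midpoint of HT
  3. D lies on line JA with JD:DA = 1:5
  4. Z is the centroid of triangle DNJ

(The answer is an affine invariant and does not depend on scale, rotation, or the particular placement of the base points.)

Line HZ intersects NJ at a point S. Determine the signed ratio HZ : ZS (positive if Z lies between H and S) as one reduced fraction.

HZ:ZS = -113/5

Choose coordinates H = (0, 0), J = (1, 0), T = (0, 1).
1. A lies on line JT with JA:AT = 5:1 ⇒ A = (1/6, 5/6)
2. N is the midpoint of HT ⇒ N = (0, 1/2)
3. D lies on line JA with JD:DA = 1:5 ⇒ D = (31/36, 5/36)
4. Z is the centroid of triangle DNJ ⇒ Z = (67/108, 23/108)
line HZ meets NJ at S = (67/113, 23/113)
Z = H + t·(S−H) with t = 113/108, so HZ:ZS = 113/108:-5/108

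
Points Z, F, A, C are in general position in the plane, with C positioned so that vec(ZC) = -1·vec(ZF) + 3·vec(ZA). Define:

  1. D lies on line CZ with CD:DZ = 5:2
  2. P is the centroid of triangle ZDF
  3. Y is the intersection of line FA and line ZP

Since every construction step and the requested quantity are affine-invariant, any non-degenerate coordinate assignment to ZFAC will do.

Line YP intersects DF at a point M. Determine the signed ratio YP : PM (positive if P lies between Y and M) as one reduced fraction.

Set Z = (0, 0), F = (1, 0), A = (0, 1), C = (-1, 3); any affine frame gives the same invariant.
1. D lies on line CZ with CD:DZ = 5:2 ⇒ D = (-2/7, 6/7)
2. P is the centroid of triangle ZDF ⇒ P = (5/21, 2/7)
3. Y is the intersection of line FA and line ZP ⇒ Y = (5/11, 6/11)
line YP meets DF at M = (5/14, 3/7)
P = Y + t·(M−Y) with t = 20/9, so YP:PM = 20/9:-11/9

YP:PM = -20/11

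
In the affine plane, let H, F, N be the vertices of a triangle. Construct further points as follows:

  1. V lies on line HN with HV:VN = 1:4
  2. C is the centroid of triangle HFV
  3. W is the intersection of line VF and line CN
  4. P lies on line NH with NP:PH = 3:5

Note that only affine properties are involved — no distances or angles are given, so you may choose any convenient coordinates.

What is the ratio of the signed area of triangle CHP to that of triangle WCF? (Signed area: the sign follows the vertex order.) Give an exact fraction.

[CHP]:[WCF] = -325/72

Choose coordinates H = (0, 0), F = (1, 0), N = (0, 1).
1. V lies on line HN with HV:VN = 1:4 ⇒ V = (0, 1/5)
2. C is the centroid of triangle HFV ⇒ C = (1/3, 1/15)
3. W is the intersection of line VF and line CN ⇒ W = (4/13, 9/65)
4. P lies on line NH with NP:PH = 3:5 ⇒ P = (0, 5/8)
2·[CHP] = -5/24, 2·[WCF] = 3/65
[CHP]:[WCF] = -5/24:3/65 = -325/72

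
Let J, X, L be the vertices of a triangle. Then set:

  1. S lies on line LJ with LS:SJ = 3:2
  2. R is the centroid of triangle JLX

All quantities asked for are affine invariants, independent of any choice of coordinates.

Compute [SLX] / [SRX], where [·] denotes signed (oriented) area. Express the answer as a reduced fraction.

Work in coordinates with J = (0, 0), X = (1, 0), L = (0, 1).
1. S lies on line LJ with LS:SJ = 3:2 ⇒ S = (0, 2/5)
2. R is the centroid of triangle JLX ⇒ R = (1/3, 1/3)
2·[SLX] = -3/5, 2·[SRX] = -1/15
[SLX]:[SRX] = -3/5:-1/15 = 9

[SLX]:[SRX] = 9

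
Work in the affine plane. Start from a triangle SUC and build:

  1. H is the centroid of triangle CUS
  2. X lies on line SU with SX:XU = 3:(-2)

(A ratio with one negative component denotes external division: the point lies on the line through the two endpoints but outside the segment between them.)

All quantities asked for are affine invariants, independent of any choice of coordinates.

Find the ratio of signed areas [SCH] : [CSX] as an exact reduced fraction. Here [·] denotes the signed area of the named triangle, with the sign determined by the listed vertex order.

Choose coordinates S = (0, 0), U = (1, 0), C = (0, 1).
1. H is the centroid of triangle CUS ⇒ H = (1/3, 1/3)
2. X lies on line SU with SX:XU = 3:(-2) ⇒ X = (3, 0)
2·[SCH] = -1/3, 2·[CSX] = 3
[SCH]:[CSX] = -1/3:3 = -1/9

[SCH]:[CSX] = -1/9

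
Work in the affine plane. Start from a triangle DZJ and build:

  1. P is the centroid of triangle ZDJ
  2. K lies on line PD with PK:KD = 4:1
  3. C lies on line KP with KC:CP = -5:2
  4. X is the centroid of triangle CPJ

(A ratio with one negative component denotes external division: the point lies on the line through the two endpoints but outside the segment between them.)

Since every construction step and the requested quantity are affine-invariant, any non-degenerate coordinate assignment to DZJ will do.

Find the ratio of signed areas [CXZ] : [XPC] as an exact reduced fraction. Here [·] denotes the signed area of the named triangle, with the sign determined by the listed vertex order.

Assign D = (0, 0), Z = (1, 0), J = (0, 1) — the answer is frame-independent, so this choice is without loss of generality.
1. P is the centroid of triangle ZDJ ⇒ P = (1/3, 1/3)
2. K lies on line PD with PK:KD = 4:1 ⇒ K = (1/15, 1/15)
3. C lies on line KP with KC:CP = -5:2 ⇒ C = (23/45, 23/45)
4. X is the centroid of triangle CPJ ⇒ X = (38/135, 83/135)
2·[CXZ] = 1/15, 2·[XPC] = 8/135
[CXZ]:[XPC] = 1/15:8/135 = 9/8

[CXZ]:[XPC] = 9/8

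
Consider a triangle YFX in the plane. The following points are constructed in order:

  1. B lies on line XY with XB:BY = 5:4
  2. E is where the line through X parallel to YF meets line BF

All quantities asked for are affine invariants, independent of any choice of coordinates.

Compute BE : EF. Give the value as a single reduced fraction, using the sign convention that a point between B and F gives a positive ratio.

Choose coordinates Y = (0, 0), F = (1, 0), X = (0, 1).
1. B lies on line XY with XB:BY = 5:4 ⇒ B = (0, 4/9)
2. E is where the line through X parallel to YF meets line BF ⇒ E = (-5/4, 1)
E = B + t·(F−B) with t = -5/4, so BE:EF = t:(1−t) = -5/4:9/4

BE:EF = -5/9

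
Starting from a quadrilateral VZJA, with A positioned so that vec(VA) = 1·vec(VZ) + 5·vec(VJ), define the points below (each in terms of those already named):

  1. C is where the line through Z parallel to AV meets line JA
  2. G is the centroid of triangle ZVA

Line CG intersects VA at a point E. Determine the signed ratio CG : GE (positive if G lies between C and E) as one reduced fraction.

Work in coordinates with V = (0, 0), Z = (1, 0), J = (0, 1), A = (1, 5).
1. C is where the line through Z parallel to AV meets line JA ⇒ C = (6, 25)
2. G is the centroid of triangle ZVA ⇒ G = (2/3, 5/3)
line CG meets VA at E = (-2, -10)
G = C + t·(E−C) with t = 2/3, so CG:GE = 2/3:1/3

CG:GE = 2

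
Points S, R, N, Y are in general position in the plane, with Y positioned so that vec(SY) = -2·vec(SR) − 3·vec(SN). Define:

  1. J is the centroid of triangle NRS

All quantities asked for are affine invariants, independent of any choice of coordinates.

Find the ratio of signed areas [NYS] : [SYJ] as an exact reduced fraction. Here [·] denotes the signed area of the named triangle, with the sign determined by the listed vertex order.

Work in coordinates with S = (0, 0), R = (1, 0), N = (0, 1), Y = (-2, -3).
1. J is the centroid of triangle NRS ⇒ J = (1/3, 1/3)
2·[NYS] = 2, 2·[SYJ] = 1/3
[NYS]:[SYJ] = 2:1/3 = 6

[NYS]:[SYJ] = 6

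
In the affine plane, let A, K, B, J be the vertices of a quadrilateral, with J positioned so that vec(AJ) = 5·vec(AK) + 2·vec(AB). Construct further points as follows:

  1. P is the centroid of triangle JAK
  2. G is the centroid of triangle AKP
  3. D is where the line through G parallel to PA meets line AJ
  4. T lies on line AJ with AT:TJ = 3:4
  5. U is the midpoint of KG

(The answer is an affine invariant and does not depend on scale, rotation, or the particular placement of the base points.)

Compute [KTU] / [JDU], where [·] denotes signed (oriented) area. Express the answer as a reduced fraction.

Assign A = (0, 0), K = (1, 0), B = (0, 1), J = (5, 2) — the answer is frame-independent, so this choice is without loss of generality.
1. P is the centroid of triangle JAK ⇒ P = (2, 2/3)
2. G is the centroid of triangle AKP ⇒ G = (1, 2/9)
3. D is where the line through G parallel to PA meets line AJ ⇒ D = (-5/3, -2/3)
4. T lies on line AJ with AT:TJ = 3:4 ⇒ T = (15/7, 6/7)
5. U is the midpoint of KG ⇒ U = (1, 1/9)
2·[KTU] = 8/63, 2·[JDU] = 52/27
[KTU]:[JDU] = 8/63:52/27 = 6/91

[KTU]:[JDU] = 6/91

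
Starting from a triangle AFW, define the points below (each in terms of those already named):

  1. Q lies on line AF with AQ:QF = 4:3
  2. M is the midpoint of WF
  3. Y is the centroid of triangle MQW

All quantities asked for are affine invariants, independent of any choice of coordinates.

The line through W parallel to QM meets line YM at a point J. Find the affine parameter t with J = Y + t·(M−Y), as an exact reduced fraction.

t = -2

Set A = (0, 0), F = (1, 0), W = (0, 1); any affine frame gives the same invariant.
1. Q lies on line AF with AQ:QF = 4:3 ⇒ Q = (4/7, 0)
2. M is the midpoint of WF ⇒ M = (1/2, 1/2)
3. Y is the centroid of triangle MQW ⇒ Y = (5/14, 1/2)
through W parallel to QM: direction (-1/14, 1/2); meets YM at J = (1/14, 1/2)
J = Y + t·(M−Y) with t = -2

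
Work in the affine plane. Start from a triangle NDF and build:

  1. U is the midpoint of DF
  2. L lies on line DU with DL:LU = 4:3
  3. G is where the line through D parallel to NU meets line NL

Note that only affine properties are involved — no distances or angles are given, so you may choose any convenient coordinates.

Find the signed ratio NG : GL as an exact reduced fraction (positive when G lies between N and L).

Choose coordinates N = (0, 0), D = (1, 0), F = (0, 1).
1. U is the midpoint of DF ⇒ U = (1/2, 1/2)
2. L lies on line DU with DL:LU = 4:3 ⇒ L = (5/7, 2/7)
3. G is where the line through D parallel to NU meets line NL ⇒ G = (5/3, 2/3)
G = N + t·(L−N) with t = 7/3, so NG:GL = t:(1−t) = 7/3:-4/3

NG:GL = -7/4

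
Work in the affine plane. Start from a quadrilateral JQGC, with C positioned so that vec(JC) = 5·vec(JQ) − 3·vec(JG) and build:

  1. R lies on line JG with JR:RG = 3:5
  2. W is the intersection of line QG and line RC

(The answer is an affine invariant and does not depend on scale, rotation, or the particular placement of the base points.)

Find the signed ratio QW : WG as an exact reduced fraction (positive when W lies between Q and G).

QW:WG = -12/25

Assign J = (0, 0), Q = (1, 0), G = (0, 1), C = (5, -3) — the answer is frame-independent, so this choice is without loss of generality.
1. R lies on line JG with JR:RG = 3:5 ⇒ R = (0, 3/8)
2. W is the intersection of line QG and line RC ⇒ W = (25/13, -12/13)
W = Q + t·(G−Q) with t = -12/13, so QW:WG = t:(1−t) = -12/13:25/13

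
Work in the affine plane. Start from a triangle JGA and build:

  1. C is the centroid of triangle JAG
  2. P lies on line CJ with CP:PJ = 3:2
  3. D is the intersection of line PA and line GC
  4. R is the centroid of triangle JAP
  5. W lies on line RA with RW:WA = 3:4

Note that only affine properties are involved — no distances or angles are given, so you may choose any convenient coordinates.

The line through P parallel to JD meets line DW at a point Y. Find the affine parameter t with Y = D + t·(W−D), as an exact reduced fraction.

t = -63/53

Assign J = (0, 0), G = (1, 0), A = (0, 1) — the answer is frame-independent, so this choice is without loss of generality.
1. C is the centroid of triangle JAG ⇒ C = (1/3, 1/3)
2. P lies on line CJ with CP:PJ = 3:2 ⇒ P = (2/15, 2/15)
3. D is the intersection of line PA and line GC ⇒ D = (1/12, 11/24)
4. R is the centroid of triangle JAP ⇒ R = (2/45, 17/45)
5. W lies on line RA with RW:WA = 3:4 ⇒ W = (8/315, 29/45)
through P parallel to JD: direction (1/12, 11/24); meets DW at Y = (121/795, 377/1590)
Y = D + t·(W−D) with t = -63/53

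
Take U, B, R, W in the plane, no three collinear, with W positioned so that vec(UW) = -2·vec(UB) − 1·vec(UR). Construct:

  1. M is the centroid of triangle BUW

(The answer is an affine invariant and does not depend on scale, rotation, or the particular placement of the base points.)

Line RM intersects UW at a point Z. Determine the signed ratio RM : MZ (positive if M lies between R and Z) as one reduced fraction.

Set U = (0, 0), B = (1, 0), R = (0, 1), W = (-2, -1); any affine frame gives the same invariant.
1. M is the centroid of triangle BUW ⇒ M = (-1/3, -1/3)
line RM meets UW at Z = (-2/7, -1/7)
M = R + t·(Z−R) with t = 7/6, so RM:MZ = 7/6:-1/6

RM:MZ = -7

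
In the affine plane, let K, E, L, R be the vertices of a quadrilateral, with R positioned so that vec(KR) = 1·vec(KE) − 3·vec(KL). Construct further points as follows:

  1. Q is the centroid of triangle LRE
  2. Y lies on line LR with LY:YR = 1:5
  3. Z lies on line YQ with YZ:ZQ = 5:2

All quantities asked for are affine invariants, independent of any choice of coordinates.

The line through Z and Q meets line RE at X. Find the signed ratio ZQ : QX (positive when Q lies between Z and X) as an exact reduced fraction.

Choose coordinates K = (0, 0), E = (1, 0), L = (0, 1), R = (1, -3).
1. Q is the centroid of triangle LRE ⇒ Q = (2/3, -2/3)
2. Y lies on line LR with LY:YR = 1:5 ⇒ Y = (1/6, 1/3)
3. Z lies on line YQ with YZ:ZQ = 5:2 ⇒ Z = (11/21, -8/21)
line ZQ meets RE at X = (1, -4/3)
Q = Z + t·(X−Z) with t = 3/10, so ZQ:QX = 3/10:7/10

ZQ:QX = 3/7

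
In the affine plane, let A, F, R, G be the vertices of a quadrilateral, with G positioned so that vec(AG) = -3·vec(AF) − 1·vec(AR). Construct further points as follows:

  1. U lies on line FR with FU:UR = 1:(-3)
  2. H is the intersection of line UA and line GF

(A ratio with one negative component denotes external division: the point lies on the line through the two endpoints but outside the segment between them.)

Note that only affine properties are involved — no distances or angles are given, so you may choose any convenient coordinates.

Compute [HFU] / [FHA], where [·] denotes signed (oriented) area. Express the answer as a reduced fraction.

[HFU]:[FHA] = 5/2

Set A = (0, 0), F = (1, 0), R = (0, 1), G = (-3, -1); any affine frame gives the same invariant.
1. U lies on line FR with FU:UR = 1:(-3) ⇒ U = (3/2, -1/2)
2. H is the intersection of line UA and line GF ⇒ H = (3/7, -1/7)
2·[HFU] = -5/14, 2·[FHA] = -1/7
[HFU]:[FHA] = -5/14:-1/7 = 5/2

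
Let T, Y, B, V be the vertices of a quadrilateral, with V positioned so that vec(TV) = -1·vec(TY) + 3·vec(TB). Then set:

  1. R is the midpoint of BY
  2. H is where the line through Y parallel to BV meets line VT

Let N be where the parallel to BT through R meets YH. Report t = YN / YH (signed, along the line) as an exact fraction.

Assign T = (0, 0), Y = (1, 0), B = (0, 1), V = (-1, 3) — the answer is frame-independent, so this choice is without loss of generality.
1. R is the midpoint of BY ⇒ R = (1/2, 1/2)
2. H is where the line through Y parallel to BV meets line VT ⇒ H = (-2, 6)
through R parallel to BT: direction (0, -1); meets YH at N = (1/2, 1)
N = Y + t·(H−Y) with t = 1/6

t = 1/6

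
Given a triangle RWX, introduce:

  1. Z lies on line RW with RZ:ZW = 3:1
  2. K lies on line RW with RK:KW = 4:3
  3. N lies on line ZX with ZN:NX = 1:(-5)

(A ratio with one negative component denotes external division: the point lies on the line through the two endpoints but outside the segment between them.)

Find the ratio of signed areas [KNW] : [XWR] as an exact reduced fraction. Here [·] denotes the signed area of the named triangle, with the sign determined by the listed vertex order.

Work in coordinates with R = (0, 0), W = (1, 0), X = (0, 1).
1. Z lies on line RW with RZ:ZW = 3:1 ⇒ Z = (3/4, 0)
2. K lies on line RW with RK:KW = 4:3 ⇒ K = (4/7, 0)
3. N lies on line ZX with ZN:NX = 1:(-5) ⇒ N = (15/16, -1/4)
2·[KNW] = 3/28, 2·[XWR] = -1
[KNW]:[XWR] = 3/28:-1 = -3/28

[KNW]:[XWR] = -3/28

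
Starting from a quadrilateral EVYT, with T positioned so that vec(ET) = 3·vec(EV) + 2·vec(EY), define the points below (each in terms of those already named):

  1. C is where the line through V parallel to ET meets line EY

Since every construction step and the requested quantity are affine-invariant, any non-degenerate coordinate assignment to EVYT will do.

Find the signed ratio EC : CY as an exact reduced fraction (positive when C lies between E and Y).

Choose coordinates E = (0, 0), V = (1, 0), Y = (0, 1), T = (3, 2).
1. C is where the line through V parallel to ET meets line EY ⇒ C = (0, -2/3)
C = E + t·(Y−E) with t = -2/3, so EC:CY = t:(1−t) = -2/3:5/3

EC:CY = -2/5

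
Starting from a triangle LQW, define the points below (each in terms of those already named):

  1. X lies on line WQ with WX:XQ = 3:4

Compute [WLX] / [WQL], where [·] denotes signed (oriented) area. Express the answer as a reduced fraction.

[WLX]:[WQL] = -3/7

Choose coordinates L = (0, 0), Q = (1, 0), W = (0, 1).
1. X lies on line WQ with WX:XQ = 3:4 ⇒ X = (3/7, 4/7)
2·[WLX] = 3/7, 2·[WQL] = -1
[WLX]:[WQL] = 3/7:-1 = -3/7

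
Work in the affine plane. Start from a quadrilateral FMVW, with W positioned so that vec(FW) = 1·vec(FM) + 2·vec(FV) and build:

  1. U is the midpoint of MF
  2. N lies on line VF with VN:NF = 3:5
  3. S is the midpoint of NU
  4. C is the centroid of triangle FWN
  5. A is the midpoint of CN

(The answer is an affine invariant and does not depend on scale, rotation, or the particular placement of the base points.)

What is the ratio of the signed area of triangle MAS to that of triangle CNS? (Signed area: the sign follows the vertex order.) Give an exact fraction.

[MAS]:[CNS] = 29/16

Set F = (0, 0), M = (1, 0), V = (0, 1), W = (1, 2); any affine frame gives the same invariant.
1. U is the midpoint of MF ⇒ U = (1/2, 0)
2. N lies on line VF with VN:NF = 3:5 ⇒ N = (0, 5/8)
3. S is the midpoint of NU ⇒ S = (1/4, 5/16)
4. C is the centroid of triangle FWN ⇒ C = (1/3, 7/8)
5. A is the midpoint of CN ⇒ A = (1/6, 3/4)
2·[MAS] = 29/96, 2·[CNS] = 1/6
[MAS]:[CNS] = 29/96:1/6 = 29/16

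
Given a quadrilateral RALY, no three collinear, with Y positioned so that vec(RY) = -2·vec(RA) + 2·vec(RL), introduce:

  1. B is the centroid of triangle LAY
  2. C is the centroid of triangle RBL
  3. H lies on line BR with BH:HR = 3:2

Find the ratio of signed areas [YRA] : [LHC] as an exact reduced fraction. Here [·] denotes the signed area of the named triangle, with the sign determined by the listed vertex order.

Assign R = (0, 0), A = (1, 0), L = (0, 1), Y = (-2, 2) — the answer is frame-independent, so this choice is without loss of generality.
1. B is the centroid of triangle LAY ⇒ B = (-1/3, 1)
2. C is the centroid of triangle RBL ⇒ C = (-1/9, 2/3)
3. H lies on line BR with BH:HR = 3:2 ⇒ H = (-2/15, 2/5)
2·[YRA] = 2, 2·[LHC] = -1/45
[YRA]:[LHC] = 2:-1/45 = -90

[YRA]:[LHC] = -90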